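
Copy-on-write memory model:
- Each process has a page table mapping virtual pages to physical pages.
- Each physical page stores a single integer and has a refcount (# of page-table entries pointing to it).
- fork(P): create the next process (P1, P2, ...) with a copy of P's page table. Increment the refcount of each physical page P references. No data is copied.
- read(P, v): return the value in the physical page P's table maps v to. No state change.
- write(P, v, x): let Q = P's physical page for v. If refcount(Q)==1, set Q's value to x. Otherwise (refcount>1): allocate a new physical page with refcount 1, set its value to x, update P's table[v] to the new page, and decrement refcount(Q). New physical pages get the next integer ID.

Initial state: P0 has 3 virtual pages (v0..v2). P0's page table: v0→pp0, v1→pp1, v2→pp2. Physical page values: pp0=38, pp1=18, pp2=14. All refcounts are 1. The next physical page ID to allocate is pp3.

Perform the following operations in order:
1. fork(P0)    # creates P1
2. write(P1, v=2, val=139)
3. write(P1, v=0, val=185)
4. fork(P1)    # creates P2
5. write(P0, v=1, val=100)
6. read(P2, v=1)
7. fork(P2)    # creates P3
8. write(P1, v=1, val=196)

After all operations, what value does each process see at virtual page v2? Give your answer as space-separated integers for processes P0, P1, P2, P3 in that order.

Op 1: fork(P0) -> P1. 3 ppages; refcounts: pp0:2 pp1:2 pp2:2
Op 2: write(P1, v2, 139). refcount(pp2)=2>1 -> COPY to pp3. 4 ppages; refcounts: pp0:2 pp1:2 pp2:1 pp3:1
Op 3: write(P1, v0, 185). refcount(pp0)=2>1 -> COPY to pp4. 5 ppages; refcounts: pp0:1 pp1:2 pp2:1 pp3:1 pp4:1
Op 4: fork(P1) -> P2. 5 ppages; refcounts: pp0:1 pp1:3 pp2:1 pp3:2 pp4:2
Op 5: write(P0, v1, 100). refcount(pp1)=3>1 -> COPY to pp5. 6 ppages; refcounts: pp0:1 pp1:2 pp2:1 pp3:2 pp4:2 pp5:1
Op 6: read(P2, v1) -> 18. No state change.
Op 7: fork(P2) -> P3. 6 ppages; refcounts: pp0:1 pp1:3 pp2:1 pp3:3 pp4:3 pp5:1
Op 8: write(P1, v1, 196). refcount(pp1)=3>1 -> COPY to pp6. 7 ppages; refcounts: pp0:1 pp1:2 pp2:1 pp3:3 pp4:3 pp5:1 pp6:1
P0: v2 -> pp2 = 14
P1: v2 -> pp3 = 139
P2: v2 -> pp3 = 139
P3: v2 -> pp3 = 139

Answer: 14 139 139 139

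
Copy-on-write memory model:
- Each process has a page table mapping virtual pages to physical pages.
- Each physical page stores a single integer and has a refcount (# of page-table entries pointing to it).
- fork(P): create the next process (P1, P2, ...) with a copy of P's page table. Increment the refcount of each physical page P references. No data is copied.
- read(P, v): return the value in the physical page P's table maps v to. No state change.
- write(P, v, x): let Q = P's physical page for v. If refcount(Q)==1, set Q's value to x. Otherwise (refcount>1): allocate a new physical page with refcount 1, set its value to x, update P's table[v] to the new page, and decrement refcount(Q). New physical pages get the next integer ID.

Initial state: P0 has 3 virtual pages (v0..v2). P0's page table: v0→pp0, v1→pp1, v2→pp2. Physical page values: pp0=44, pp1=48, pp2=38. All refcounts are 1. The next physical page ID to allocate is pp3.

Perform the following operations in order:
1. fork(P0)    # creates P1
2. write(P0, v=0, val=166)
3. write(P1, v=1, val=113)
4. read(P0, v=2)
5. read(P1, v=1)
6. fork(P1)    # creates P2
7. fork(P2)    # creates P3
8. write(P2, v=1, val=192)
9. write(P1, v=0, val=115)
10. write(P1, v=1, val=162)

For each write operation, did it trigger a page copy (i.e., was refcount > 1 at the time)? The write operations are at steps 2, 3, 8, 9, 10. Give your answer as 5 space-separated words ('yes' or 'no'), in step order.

Op 1: fork(P0) -> P1. 3 ppages; refcounts: pp0:2 pp1:2 pp2:2
Op 2: write(P0, v0, 166). refcount(pp0)=2>1 -> COPY to pp3. 4 ppages; refcounts: pp0:1 pp1:2 pp2:2 pp3:1
Op 3: write(P1, v1, 113). refcount(pp1)=2>1 -> COPY to pp4. 5 ppages; refcounts: pp0:1 pp1:1 pp2:2 pp3:1 pp4:1
Op 4: read(P0, v2) -> 38. No state change.
Op 5: read(P1, v1) -> 113. No state change.
Op 6: fork(P1) -> P2. 5 ppages; refcounts: pp0:2 pp1:1 pp2:3 pp3:1 pp4:2
Op 7: fork(P2) -> P3. 5 ppages; refcounts: pp0:3 pp1:1 pp2:4 pp3:1 pp4:3
Op 8: write(P2, v1, 192). refcount(pp4)=3>1 -> COPY to pp5. 6 ppages; refcounts: pp0:3 pp1:1 pp2:4 pp3:1 pp4:2 pp5:1
Op 9: write(P1, v0, 115). refcount(pp0)=3>1 -> COPY to pp6. 7 ppages; refcounts: pp0:2 pp1:1 pp2:4 pp3:1 pp4:2 pp5:1 pp6:1
Op 10: write(P1, v1, 162). refcount(pp4)=2>1 -> COPY to pp7. 8 ppages; refcounts: pp0:2 pp1:1 pp2:4 pp3:1 pp4:1 pp5:1 pp6:1 pp7:1

yes yes yes yes yes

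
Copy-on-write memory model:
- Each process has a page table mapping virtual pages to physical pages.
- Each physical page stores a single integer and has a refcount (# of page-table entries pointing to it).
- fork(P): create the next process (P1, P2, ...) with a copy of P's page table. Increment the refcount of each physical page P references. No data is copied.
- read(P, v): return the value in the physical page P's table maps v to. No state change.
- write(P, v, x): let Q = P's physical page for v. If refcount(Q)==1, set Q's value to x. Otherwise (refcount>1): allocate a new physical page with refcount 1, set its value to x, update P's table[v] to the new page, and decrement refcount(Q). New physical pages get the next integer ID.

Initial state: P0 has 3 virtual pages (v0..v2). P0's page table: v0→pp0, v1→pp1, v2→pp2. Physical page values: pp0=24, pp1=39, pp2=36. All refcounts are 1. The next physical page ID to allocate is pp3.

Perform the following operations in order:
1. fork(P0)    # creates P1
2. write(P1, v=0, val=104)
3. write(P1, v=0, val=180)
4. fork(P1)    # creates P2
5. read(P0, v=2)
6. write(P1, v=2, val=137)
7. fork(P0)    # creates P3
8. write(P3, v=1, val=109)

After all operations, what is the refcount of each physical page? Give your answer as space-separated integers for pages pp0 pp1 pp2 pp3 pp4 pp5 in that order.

Answer: 2 3 3 2 1 1

Derivation:
Op 1: fork(P0) -> P1. 3 ppages; refcounts: pp0:2 pp1:2 pp2:2
Op 2: write(P1, v0, 104). refcount(pp0)=2>1 -> COPY to pp3. 4 ppages; refcounts: pp0:1 pp1:2 pp2:2 pp3:1
Op 3: write(P1, v0, 180). refcount(pp3)=1 -> write in place. 4 ppages; refcounts: pp0:1 pp1:2 pp2:2 pp3:1
Op 4: fork(P1) -> P2. 4 ppages; refcounts: pp0:1 pp1:3 pp2:3 pp3:2
Op 5: read(P0, v2) -> 36. No state change.
Op 6: write(P1, v2, 137). refcount(pp2)=3>1 -> COPY to pp4. 5 ppages; refcounts: pp0:1 pp1:3 pp2:2 pp3:2 pp4:1
Op 7: fork(P0) -> P3. 5 ppages; refcounts: pp0:2 pp1:4 pp2:3 pp3:2 pp4:1
Op 8: write(P3, v1, 109). refcount(pp1)=4>1 -> COPY to pp5. 6 ppages; refcounts: pp0:2 pp1:3 pp2:3 pp3:2 pp4:1 pp5:1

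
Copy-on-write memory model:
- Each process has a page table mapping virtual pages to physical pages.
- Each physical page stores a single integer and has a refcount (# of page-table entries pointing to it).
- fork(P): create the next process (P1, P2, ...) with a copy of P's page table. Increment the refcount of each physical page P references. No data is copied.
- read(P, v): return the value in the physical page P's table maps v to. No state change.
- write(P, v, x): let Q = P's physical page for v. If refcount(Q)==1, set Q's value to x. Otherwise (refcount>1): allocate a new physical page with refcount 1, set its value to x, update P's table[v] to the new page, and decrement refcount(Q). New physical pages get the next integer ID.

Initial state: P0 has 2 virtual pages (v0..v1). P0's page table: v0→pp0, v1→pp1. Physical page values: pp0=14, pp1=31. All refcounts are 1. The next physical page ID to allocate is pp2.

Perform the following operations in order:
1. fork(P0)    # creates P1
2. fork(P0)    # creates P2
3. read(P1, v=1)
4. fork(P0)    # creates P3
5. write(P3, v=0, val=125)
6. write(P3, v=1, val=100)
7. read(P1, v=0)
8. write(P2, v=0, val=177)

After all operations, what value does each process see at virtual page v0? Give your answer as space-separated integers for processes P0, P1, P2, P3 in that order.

Answer: 14 14 177 125

Derivation:
Op 1: fork(P0) -> P1. 2 ppages; refcounts: pp0:2 pp1:2
Op 2: fork(P0) -> P2. 2 ppages; refcounts: pp0:3 pp1:3
Op 3: read(P1, v1) -> 31. No state change.
Op 4: fork(P0) -> P3. 2 ppages; refcounts: pp0:4 pp1:4
Op 5: write(P3, v0, 125). refcount(pp0)=4>1 -> COPY to pp2. 3 ppages; refcounts: pp0:3 pp1:4 pp2:1
Op 6: write(P3, v1, 100). refcount(pp1)=4>1 -> COPY to pp3. 4 ppages; refcounts: pp0:3 pp1:3 pp2:1 pp3:1
Op 7: read(P1, v0) -> 14. No state change.
Op 8: write(P2, v0, 177). refcount(pp0)=3>1 -> COPY to pp4. 5 ppages; refcounts: pp0:2 pp1:3 pp2:1 pp3:1 pp4:1
P0: v0 -> pp0 = 14
P1: v0 -> pp0 = 14
P2: v0 -> pp4 = 177
P3: v0 -> pp2 = 125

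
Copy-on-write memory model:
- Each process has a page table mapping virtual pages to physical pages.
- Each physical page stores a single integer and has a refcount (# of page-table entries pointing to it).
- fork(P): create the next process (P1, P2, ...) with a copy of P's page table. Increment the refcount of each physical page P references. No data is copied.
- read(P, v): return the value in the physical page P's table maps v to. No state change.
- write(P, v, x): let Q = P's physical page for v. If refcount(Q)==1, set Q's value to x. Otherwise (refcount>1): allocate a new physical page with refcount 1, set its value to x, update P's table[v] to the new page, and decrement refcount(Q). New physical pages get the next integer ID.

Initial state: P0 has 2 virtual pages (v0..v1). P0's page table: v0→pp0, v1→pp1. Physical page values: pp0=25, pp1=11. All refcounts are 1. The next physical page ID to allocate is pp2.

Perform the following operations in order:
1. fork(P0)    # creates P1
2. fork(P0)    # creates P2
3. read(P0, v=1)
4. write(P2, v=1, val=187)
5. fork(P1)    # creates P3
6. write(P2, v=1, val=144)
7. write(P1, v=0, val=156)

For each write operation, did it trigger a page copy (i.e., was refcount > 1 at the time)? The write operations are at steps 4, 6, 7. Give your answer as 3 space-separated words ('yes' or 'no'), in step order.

Op 1: fork(P0) -> P1. 2 ppages; refcounts: pp0:2 pp1:2
Op 2: fork(P0) -> P2. 2 ppages; refcounts: pp0:3 pp1:3
Op 3: read(P0, v1) -> 11. No state change.
Op 4: write(P2, v1, 187). refcount(pp1)=3>1 -> COPY to pp2. 3 ppages; refcounts: pp0:3 pp1:2 pp2:1
Op 5: fork(P1) -> P3. 3 ppages; refcounts: pp0:4 pp1:3 pp2:1
Op 6: write(P2, v1, 144). refcount(pp2)=1 -> write in place. 3 ppages; refcounts: pp0:4 pp1:3 pp2:1
Op 7: write(P1, v0, 156). refcount(pp0)=4>1 -> COPY to pp3. 4 ppages; refcounts: pp0:3 pp1:3 pp2:1 pp3:1

yes no yes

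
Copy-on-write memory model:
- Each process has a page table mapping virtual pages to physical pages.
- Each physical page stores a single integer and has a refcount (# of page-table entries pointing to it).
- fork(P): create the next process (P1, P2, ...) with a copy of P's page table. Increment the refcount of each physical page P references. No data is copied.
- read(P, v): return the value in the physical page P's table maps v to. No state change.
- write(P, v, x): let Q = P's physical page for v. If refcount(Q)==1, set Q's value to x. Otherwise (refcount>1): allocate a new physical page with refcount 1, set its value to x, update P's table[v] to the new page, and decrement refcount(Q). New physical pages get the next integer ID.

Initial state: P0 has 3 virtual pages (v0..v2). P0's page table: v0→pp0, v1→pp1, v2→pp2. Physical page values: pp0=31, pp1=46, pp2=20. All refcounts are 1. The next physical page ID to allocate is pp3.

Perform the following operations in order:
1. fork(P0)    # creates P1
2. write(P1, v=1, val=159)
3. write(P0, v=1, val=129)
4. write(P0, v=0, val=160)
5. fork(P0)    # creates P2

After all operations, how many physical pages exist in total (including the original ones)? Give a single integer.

Answer: 5

Derivation:
Op 1: fork(P0) -> P1. 3 ppages; refcounts: pp0:2 pp1:2 pp2:2
Op 2: write(P1, v1, 159). refcount(pp1)=2>1 -> COPY to pp3. 4 ppages; refcounts: pp0:2 pp1:1 pp2:2 pp3:1
Op 3: write(P0, v1, 129). refcount(pp1)=1 -> write in place. 4 ppages; refcounts: pp0:2 pp1:1 pp2:2 pp3:1
Op 4: write(P0, v0, 160). refcount(pp0)=2>1 -> COPY to pp4. 5 ppages; refcounts: pp0:1 pp1:1 pp2:2 pp3:1 pp4:1
Op 5: fork(P0) -> P2. 5 ppages; refcounts: pp0:1 pp1:2 pp2:3 pp3:1 pp4:2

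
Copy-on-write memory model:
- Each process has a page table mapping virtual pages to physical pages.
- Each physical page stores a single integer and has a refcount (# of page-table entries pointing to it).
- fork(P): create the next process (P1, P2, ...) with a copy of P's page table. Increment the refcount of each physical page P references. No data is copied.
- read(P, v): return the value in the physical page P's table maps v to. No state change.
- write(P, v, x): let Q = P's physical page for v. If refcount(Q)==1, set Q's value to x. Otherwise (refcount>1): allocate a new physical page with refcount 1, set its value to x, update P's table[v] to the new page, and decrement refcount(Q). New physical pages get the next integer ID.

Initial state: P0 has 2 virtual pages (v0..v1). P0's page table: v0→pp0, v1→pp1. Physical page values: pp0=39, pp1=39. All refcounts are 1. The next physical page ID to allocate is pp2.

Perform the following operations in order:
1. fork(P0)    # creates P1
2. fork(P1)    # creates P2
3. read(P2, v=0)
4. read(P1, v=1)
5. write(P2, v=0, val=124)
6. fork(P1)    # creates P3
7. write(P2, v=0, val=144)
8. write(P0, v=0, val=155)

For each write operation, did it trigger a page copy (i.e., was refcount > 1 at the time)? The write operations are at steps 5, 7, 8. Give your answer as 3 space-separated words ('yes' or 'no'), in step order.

Op 1: fork(P0) -> P1. 2 ppages; refcounts: pp0:2 pp1:2
Op 2: fork(P1) -> P2. 2 ppages; refcounts: pp0:3 pp1:3
Op 3: read(P2, v0) -> 39. No state change.
Op 4: read(P1, v1) -> 39. No state change.
Op 5: write(P2, v0, 124). refcount(pp0)=3>1 -> COPY to pp2. 3 ppages; refcounts: pp0:2 pp1:3 pp2:1
Op 6: fork(P1) -> P3. 3 ppages; refcounts: pp0:3 pp1:4 pp2:1
Op 7: write(P2, v0, 144). refcount(pp2)=1 -> write in place. 3 ppages; refcounts: pp0:3 pp1:4 pp2:1
Op 8: write(P0, v0, 155). refcount(pp0)=3>1 -> COPY to pp3. 4 ppages; refcounts: pp0:2 pp1:4 pp2:1 pp3:1

yes no yes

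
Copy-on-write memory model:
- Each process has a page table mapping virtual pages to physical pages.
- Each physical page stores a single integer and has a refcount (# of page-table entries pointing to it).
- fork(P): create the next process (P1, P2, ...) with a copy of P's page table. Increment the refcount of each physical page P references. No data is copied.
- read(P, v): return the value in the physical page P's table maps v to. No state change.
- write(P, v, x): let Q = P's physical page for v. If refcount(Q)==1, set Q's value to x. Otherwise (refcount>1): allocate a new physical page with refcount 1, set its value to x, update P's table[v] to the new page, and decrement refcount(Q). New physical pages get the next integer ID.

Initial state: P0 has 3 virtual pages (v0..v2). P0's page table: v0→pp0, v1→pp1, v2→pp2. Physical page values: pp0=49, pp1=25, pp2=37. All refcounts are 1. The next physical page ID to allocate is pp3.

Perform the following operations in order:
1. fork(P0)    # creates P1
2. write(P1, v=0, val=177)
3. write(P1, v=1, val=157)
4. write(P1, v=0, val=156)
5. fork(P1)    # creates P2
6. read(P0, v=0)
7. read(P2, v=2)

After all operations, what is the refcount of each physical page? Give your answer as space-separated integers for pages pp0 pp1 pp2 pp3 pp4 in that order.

Op 1: fork(P0) -> P1. 3 ppages; refcounts: pp0:2 pp1:2 pp2:2
Op 2: write(P1, v0, 177). refcount(pp0)=2>1 -> COPY to pp3. 4 ppages; refcounts: pp0:1 pp1:2 pp2:2 pp3:1
Op 3: write(P1, v1, 157). refcount(pp1)=2>1 -> COPY to pp4. 5 ppages; refcounts: pp0:1 pp1:1 pp2:2 pp3:1 pp4:1
Op 4: write(P1, v0, 156). refcount(pp3)=1 -> write in place. 5 ppages; refcounts: pp0:1 pp1:1 pp2:2 pp3:1 pp4:1
Op 5: fork(P1) -> P2. 5 ppages; refcounts: pp0:1 pp1:1 pp2:3 pp3:2 pp4:2
Op 6: read(P0, v0) -> 49. No state change.
Op 7: read(P2, v2) -> 37. No state change.

Answer: 1 1 3 2 2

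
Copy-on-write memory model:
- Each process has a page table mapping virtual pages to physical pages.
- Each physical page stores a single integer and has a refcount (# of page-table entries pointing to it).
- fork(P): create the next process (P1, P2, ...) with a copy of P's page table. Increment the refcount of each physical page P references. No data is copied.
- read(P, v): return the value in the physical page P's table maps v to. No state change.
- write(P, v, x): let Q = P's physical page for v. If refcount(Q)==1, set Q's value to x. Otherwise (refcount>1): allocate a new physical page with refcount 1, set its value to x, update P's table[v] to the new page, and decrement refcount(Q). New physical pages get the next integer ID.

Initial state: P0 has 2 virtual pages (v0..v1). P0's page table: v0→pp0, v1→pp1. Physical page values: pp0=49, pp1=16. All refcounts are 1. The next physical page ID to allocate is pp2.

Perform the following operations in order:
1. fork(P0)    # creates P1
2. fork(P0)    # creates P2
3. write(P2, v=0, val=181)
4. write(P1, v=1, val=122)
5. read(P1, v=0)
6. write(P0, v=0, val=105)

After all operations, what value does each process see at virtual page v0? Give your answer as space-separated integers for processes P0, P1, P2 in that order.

Answer: 105 49 181

Derivation:
Op 1: fork(P0) -> P1. 2 ppages; refcounts: pp0:2 pp1:2
Op 2: fork(P0) -> P2. 2 ppages; refcounts: pp0:3 pp1:3
Op 3: write(P2, v0, 181). refcount(pp0)=3>1 -> COPY to pp2. 3 ppages; refcounts: pp0:2 pp1:3 pp2:1
Op 4: write(P1, v1, 122). refcount(pp1)=3>1 -> COPY to pp3. 4 ppages; refcounts: pp0:2 pp1:2 pp2:1 pp3:1
Op 5: read(P1, v0) -> 49. No state change.
Op 6: write(P0, v0, 105). refcount(pp0)=2>1 -> COPY to pp4. 5 ppages; refcounts: pp0:1 pp1:2 pp2:1 pp3:1 pp4:1
P0: v0 -> pp4 = 105
P1: v0 -> pp0 = 49
P2: v0 -> pp2 = 181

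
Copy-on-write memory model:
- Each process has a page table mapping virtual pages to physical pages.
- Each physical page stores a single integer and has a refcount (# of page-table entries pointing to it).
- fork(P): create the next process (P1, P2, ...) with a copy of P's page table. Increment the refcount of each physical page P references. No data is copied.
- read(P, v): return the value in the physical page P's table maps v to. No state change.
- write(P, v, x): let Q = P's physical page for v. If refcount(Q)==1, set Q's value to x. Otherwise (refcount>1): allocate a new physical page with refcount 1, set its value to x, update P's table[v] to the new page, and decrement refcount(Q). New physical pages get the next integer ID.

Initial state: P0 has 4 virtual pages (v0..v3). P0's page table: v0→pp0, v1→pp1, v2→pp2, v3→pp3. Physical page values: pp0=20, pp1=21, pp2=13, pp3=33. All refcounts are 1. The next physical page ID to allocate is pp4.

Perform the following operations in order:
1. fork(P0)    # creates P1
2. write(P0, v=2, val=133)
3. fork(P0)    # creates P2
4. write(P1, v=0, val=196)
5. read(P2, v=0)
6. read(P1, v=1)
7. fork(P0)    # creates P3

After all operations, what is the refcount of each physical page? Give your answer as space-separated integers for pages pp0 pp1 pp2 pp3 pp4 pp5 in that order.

Answer: 3 4 1 4 3 1

Derivation:
Op 1: fork(P0) -> P1. 4 ppages; refcounts: pp0:2 pp1:2 pp2:2 pp3:2
Op 2: write(P0, v2, 133). refcount(pp2)=2>1 -> COPY to pp4. 5 ppages; refcounts: pp0:2 pp1:2 pp2:1 pp3:2 pp4:1
Op 3: fork(P0) -> P2. 5 ppages; refcounts: pp0:3 pp1:3 pp2:1 pp3:3 pp4:2
Op 4: write(P1, v0, 196). refcount(pp0)=3>1 -> COPY to pp5. 6 ppages; refcounts: pp0:2 pp1:3 pp2:1 pp3:3 pp4:2 pp5:1
Op 5: read(P2, v0) -> 20. No state change.
Op 6: read(P1, v1) -> 21. No state change.
Op 7: fork(P0) -> P3. 6 ppages; refcounts: pp0:3 pp1:4 pp2:1 pp3:4 pp4:3 pp5:1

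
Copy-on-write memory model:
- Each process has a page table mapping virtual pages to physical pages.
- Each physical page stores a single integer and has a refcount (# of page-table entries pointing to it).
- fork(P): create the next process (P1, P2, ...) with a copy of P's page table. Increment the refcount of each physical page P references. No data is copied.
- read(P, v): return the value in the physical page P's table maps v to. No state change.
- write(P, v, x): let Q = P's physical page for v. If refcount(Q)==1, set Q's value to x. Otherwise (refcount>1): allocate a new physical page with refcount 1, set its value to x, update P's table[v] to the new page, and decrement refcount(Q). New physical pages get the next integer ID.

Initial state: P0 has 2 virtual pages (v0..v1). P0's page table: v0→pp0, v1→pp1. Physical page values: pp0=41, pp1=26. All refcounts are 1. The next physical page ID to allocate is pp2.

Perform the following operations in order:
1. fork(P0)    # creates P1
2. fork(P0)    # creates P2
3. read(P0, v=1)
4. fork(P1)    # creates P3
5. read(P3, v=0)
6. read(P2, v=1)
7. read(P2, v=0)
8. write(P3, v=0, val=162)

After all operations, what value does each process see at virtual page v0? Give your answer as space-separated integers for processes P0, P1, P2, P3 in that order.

Answer: 41 41 41 162

Derivation:
Op 1: fork(P0) -> P1. 2 ppages; refcounts: pp0:2 pp1:2
Op 2: fork(P0) -> P2. 2 ppages; refcounts: pp0:3 pp1:3
Op 3: read(P0, v1) -> 26. No state change.
Op 4: fork(P1) -> P3. 2 ppages; refcounts: pp0:4 pp1:4
Op 5: read(P3, v0) -> 41. No state change.
Op 6: read(P2, v1) -> 26. No state change.
Op 7: read(P2, v0) -> 41. No state change.
Op 8: write(P3, v0, 162). refcount(pp0)=4>1 -> COPY to pp2. 3 ppages; refcounts: pp0:3 pp1:4 pp2:1
P0: v0 -> pp0 = 41
P1: v0 -> pp0 = 41
P2: v0 -> pp0 = 41
P3: v0 -> pp2 = 162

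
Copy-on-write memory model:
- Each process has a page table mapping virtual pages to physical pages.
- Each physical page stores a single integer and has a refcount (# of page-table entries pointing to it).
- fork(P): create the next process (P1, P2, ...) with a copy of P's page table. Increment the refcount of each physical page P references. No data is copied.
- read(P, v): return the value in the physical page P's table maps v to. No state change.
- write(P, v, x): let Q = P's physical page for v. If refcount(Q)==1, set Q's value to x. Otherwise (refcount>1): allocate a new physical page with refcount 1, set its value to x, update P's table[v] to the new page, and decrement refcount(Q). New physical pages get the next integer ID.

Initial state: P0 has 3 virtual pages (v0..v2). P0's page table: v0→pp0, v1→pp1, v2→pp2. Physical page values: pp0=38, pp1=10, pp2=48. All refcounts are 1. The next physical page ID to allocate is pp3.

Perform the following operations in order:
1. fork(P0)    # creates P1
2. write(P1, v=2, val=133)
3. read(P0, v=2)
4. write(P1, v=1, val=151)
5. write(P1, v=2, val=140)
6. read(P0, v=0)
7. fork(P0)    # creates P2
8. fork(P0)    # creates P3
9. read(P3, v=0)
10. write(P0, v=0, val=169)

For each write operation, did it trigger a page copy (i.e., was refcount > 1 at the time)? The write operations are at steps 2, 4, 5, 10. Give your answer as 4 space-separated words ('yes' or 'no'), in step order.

Op 1: fork(P0) -> P1. 3 ppages; refcounts: pp0:2 pp1:2 pp2:2
Op 2: write(P1, v2, 133). refcount(pp2)=2>1 -> COPY to pp3. 4 ppages; refcounts: pp0:2 pp1:2 pp2:1 pp3:1
Op 3: read(P0, v2) -> 48. No state change.
Op 4: write(P1, v1, 151). refcount(pp1)=2>1 -> COPY to pp4. 5 ppages; refcounts: pp0:2 pp1:1 pp2:1 pp3:1 pp4:1
Op 5: write(P1, v2, 140). refcount(pp3)=1 -> write in place. 5 ppages; refcounts: pp0:2 pp1:1 pp2:1 pp3:1 pp4:1
Op 6: read(P0, v0) -> 38. No state change.
Op 7: fork(P0) -> P2. 5 ppages; refcounts: pp0:3 pp1:2 pp2:2 pp3:1 pp4:1
Op 8: fork(P0) -> P3. 5 ppages; refcounts: pp0:4 pp1:3 pp2:3 pp3:1 pp4:1
Op 9: read(P3, v0) -> 38. No state change.
Op 10: write(P0, v0, 169). refcount(pp0)=4>1 -> COPY to pp5. 6 ppages; refcounts: pp0:3 pp1:3 pp2:3 pp3:1 pp4:1 pp5:1

yes yes no yes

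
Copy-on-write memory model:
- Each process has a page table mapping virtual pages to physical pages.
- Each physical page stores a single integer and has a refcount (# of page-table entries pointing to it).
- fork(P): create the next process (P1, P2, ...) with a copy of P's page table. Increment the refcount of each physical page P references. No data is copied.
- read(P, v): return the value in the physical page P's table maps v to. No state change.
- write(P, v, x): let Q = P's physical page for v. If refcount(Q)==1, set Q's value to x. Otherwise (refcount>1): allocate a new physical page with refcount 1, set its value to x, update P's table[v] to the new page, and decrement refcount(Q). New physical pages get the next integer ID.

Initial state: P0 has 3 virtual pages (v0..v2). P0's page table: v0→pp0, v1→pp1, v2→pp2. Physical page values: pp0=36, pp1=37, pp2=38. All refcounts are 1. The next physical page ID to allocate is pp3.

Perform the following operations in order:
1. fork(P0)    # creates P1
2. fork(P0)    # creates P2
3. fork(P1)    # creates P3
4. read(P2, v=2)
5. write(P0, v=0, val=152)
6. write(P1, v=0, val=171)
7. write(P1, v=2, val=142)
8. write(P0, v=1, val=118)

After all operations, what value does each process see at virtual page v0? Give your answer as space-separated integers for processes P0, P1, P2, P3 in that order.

Op 1: fork(P0) -> P1. 3 ppages; refcounts: pp0:2 pp1:2 pp2:2
Op 2: fork(P0) -> P2. 3 ppages; refcounts: pp0:3 pp1:3 pp2:3
Op 3: fork(P1) -> P3. 3 ppages; refcounts: pp0:4 pp1:4 pp2:4
Op 4: read(P2, v2) -> 38. No state change.
Op 5: write(P0, v0, 152). refcount(pp0)=4>1 -> COPY to pp3. 4 ppages; refcounts: pp0:3 pp1:4 pp2:4 pp3:1
Op 6: write(P1, v0, 171). refcount(pp0)=3>1 -> COPY to pp4. 5 ppages; refcounts: pp0:2 pp1:4 pp2:4 pp3:1 pp4:1
Op 7: write(P1, v2, 142). refcount(pp2)=4>1 -> COPY to pp5. 6 ppages; refcounts: pp0:2 pp1:4 pp2:3 pp3:1 pp4:1 pp5:1
Op 8: write(P0, v1, 118). refcount(pp1)=4>1 -> COPY to pp6. 7 ppages; refcounts: pp0:2 pp1:3 pp2:3 pp3:1 pp4:1 pp5:1 pp6:1
P0: v0 -> pp3 = 152
P1: v0 -> pp4 = 171
P2: v0 -> pp0 = 36
P3: v0 -> pp0 = 36

Answer: 152 171 36 36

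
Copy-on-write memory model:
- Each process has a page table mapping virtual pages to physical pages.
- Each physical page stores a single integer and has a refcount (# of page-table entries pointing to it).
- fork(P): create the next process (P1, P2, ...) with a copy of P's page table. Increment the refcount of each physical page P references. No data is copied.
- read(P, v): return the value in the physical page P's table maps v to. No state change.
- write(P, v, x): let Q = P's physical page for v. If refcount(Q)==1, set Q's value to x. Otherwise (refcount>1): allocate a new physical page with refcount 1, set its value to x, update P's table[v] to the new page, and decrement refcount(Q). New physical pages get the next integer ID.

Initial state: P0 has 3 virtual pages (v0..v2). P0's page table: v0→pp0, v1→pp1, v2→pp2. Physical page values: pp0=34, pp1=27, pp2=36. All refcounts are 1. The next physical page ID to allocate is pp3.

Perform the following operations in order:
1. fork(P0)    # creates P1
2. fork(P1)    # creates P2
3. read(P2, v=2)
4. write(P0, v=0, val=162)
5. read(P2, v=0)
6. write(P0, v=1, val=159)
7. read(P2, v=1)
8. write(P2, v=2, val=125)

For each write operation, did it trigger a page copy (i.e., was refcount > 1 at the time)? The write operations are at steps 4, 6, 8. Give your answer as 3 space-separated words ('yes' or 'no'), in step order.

Op 1: fork(P0) -> P1. 3 ppages; refcounts: pp0:2 pp1:2 pp2:2
Op 2: fork(P1) -> P2. 3 ppages; refcounts: pp0:3 pp1:3 pp2:3
Op 3: read(P2, v2) -> 36. No state change.
Op 4: write(P0, v0, 162). refcount(pp0)=3>1 -> COPY to pp3. 4 ppages; refcounts: pp0:2 pp1:3 pp2:3 pp3:1
Op 5: read(P2, v0) -> 34. No state change.
Op 6: write(P0, v1, 159). refcount(pp1)=3>1 -> COPY to pp4. 5 ppages; refcounts: pp0:2 pp1:2 pp2:3 pp3:1 pp4:1
Op 7: read(P2, v1) -> 27. No state change.
Op 8: write(P2, v2, 125). refcount(pp2)=3>1 -> COPY to pp5. 6 ppages; refcounts: pp0:2 pp1:2 pp2:2 pp3:1 pp4:1 pp5:1

yes yes yes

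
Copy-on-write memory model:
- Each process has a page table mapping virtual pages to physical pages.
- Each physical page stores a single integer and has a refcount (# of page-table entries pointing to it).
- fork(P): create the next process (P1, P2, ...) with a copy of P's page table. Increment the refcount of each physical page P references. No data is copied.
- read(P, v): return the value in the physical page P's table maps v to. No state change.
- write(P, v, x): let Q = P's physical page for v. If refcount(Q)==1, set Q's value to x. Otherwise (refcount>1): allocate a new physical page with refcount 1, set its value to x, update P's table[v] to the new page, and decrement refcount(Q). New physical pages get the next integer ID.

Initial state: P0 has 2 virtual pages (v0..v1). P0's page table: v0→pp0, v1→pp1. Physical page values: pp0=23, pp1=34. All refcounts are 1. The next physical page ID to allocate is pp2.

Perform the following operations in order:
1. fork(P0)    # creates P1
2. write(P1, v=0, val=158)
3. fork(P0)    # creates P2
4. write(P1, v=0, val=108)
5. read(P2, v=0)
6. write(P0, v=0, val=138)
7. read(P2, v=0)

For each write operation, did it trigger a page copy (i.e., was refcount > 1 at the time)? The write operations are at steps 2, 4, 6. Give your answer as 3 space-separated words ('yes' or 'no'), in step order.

Op 1: fork(P0) -> P1. 2 ppages; refcounts: pp0:2 pp1:2
Op 2: write(P1, v0, 158). refcount(pp0)=2>1 -> COPY to pp2. 3 ppages; refcounts: pp0:1 pp1:2 pp2:1
Op 3: fork(P0) -> P2. 3 ppages; refcounts: pp0:2 pp1:3 pp2:1
Op 4: write(P1, v0, 108). refcount(pp2)=1 -> write in place. 3 ppages; refcounts: pp0:2 pp1:3 pp2:1
Op 5: read(P2, v0) -> 23. No state change.
Op 6: write(P0, v0, 138). refcount(pp0)=2>1 -> COPY to pp3. 4 ppages; refcounts: pp0:1 pp1:3 pp2:1 pp3:1
Op 7: read(P2, v0) -> 23. No state change.

yes no yes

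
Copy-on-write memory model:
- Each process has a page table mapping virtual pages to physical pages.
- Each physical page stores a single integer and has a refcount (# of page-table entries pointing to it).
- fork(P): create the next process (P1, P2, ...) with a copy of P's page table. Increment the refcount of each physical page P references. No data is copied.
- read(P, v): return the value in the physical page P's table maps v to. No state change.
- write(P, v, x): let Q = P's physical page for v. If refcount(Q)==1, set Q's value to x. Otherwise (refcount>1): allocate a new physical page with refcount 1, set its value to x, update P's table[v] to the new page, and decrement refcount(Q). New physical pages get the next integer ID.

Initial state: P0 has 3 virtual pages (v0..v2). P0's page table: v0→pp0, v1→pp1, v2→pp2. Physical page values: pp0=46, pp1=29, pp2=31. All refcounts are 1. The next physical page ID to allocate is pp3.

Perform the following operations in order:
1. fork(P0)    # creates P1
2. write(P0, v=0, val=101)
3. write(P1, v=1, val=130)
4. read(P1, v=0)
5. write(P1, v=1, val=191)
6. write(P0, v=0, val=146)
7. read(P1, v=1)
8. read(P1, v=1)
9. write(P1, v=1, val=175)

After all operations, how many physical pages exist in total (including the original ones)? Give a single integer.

Op 1: fork(P0) -> P1. 3 ppages; refcounts: pp0:2 pp1:2 pp2:2
Op 2: write(P0, v0, 101). refcount(pp0)=2>1 -> COPY to pp3. 4 ppages; refcounts: pp0:1 pp1:2 pp2:2 pp3:1
Op 3: write(P1, v1, 130). refcount(pp1)=2>1 -> COPY to pp4. 5 ppages; refcounts: pp0:1 pp1:1 pp2:2 pp3:1 pp4:1
Op 4: read(P1, v0) -> 46. No state change.
Op 5: write(P1, v1, 191). refcount(pp4)=1 -> write in place. 5 ppages; refcounts: pp0:1 pp1:1 pp2:2 pp3:1 pp4:1
Op 6: write(P0, v0, 146). refcount(pp3)=1 -> write in place. 5 ppages; refcounts: pp0:1 pp1:1 pp2:2 pp3:1 pp4:1
Op 7: read(P1, v1) -> 191. No state change.
Op 8: read(P1, v1) -> 191. No state change.
Op 9: write(P1, v1, 175). refcount(pp4)=1 -> write in place. 5 ppages; refcounts: pp0:1 pp1:1 pp2:2 pp3:1 pp4:1

Answer: 5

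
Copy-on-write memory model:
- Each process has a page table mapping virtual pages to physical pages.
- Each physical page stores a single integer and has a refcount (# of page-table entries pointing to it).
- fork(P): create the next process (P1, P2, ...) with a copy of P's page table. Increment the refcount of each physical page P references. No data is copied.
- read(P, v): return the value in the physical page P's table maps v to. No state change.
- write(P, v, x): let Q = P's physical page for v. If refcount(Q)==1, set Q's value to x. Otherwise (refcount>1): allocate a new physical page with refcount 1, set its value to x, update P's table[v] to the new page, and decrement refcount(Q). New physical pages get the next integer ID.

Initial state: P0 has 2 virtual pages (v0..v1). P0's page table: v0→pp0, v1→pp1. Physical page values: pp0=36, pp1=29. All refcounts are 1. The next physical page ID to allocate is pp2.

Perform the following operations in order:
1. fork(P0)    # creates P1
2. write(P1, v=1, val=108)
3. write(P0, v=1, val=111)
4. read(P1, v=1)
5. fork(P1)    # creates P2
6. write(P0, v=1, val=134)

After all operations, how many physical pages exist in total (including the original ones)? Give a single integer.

Op 1: fork(P0) -> P1. 2 ppages; refcounts: pp0:2 pp1:2
Op 2: write(P1, v1, 108). refcount(pp1)=2>1 -> COPY to pp2. 3 ppages; refcounts: pp0:2 pp1:1 pp2:1
Op 3: write(P0, v1, 111). refcount(pp1)=1 -> write in place. 3 ppages; refcounts: pp0:2 pp1:1 pp2:1
Op 4: read(P1, v1) -> 108. No state change.
Op 5: fork(P1) -> P2. 3 ppages; refcounts: pp0:3 pp1:1 pp2:2
Op 6: write(P0, v1, 134). refcount(pp1)=1 -> write in place. 3 ppages; refcounts: pp0:3 pp1:1 pp2:2

Answer: 3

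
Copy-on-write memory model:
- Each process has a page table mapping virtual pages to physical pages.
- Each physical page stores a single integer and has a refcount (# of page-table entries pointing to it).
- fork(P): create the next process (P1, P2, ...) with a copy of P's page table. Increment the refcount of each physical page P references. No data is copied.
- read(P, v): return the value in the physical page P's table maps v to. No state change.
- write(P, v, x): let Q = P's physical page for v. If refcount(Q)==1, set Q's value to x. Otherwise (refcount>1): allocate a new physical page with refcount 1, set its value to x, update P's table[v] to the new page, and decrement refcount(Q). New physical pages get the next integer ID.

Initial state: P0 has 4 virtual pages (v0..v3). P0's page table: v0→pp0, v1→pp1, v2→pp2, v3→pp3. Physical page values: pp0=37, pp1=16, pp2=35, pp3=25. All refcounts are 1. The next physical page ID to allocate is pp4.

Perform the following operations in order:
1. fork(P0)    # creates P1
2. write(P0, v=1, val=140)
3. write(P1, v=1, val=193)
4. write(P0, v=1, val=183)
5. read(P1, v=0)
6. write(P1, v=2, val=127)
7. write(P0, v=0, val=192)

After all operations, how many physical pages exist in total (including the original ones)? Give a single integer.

Op 1: fork(P0) -> P1. 4 ppages; refcounts: pp0:2 pp1:2 pp2:2 pp3:2
Op 2: write(P0, v1, 140). refcount(pp1)=2>1 -> COPY to pp4. 5 ppages; refcounts: pp0:2 pp1:1 pp2:2 pp3:2 pp4:1
Op 3: write(P1, v1, 193). refcount(pp1)=1 -> write in place. 5 ppages; refcounts: pp0:2 pp1:1 pp2:2 pp3:2 pp4:1
Op 4: write(P0, v1, 183). refcount(pp4)=1 -> write in place. 5 ppages; refcounts: pp0:2 pp1:1 pp2:2 pp3:2 pp4:1
Op 5: read(P1, v0) -> 37. No state change.
Op 6: write(P1, v2, 127). refcount(pp2)=2>1 -> COPY to pp5. 6 ppages; refcounts: pp0:2 pp1:1 pp2:1 pp3:2 pp4:1 pp5:1
Op 7: write(P0, v0, 192). refcount(pp0)=2>1 -> COPY to pp6. 7 ppages; refcounts: pp0:1 pp1:1 pp2:1 pp3:2 pp4:1 pp5:1 pp6:1

Answer: 7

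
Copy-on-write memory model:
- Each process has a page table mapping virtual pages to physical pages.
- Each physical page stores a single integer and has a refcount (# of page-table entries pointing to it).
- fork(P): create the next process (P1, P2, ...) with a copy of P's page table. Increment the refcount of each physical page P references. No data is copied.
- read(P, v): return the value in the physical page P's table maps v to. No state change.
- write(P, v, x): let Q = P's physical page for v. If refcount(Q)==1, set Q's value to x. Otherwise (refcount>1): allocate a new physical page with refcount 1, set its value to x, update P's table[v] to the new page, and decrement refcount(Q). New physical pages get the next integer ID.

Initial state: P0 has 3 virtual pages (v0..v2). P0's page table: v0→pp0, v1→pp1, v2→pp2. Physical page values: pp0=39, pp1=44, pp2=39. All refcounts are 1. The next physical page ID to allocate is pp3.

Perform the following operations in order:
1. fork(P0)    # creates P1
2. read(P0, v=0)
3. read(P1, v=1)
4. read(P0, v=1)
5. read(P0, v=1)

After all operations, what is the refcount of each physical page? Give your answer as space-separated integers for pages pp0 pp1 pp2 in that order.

Answer: 2 2 2

Derivation:
Op 1: fork(P0) -> P1. 3 ppages; refcounts: pp0:2 pp1:2 pp2:2
Op 2: read(P0, v0) -> 39. No state change.
Op 3: read(P1, v1) -> 44. No state change.
Op 4: read(P0, v1) -> 44. No state change.
Op 5: read(P0, v1) -> 44. No state change.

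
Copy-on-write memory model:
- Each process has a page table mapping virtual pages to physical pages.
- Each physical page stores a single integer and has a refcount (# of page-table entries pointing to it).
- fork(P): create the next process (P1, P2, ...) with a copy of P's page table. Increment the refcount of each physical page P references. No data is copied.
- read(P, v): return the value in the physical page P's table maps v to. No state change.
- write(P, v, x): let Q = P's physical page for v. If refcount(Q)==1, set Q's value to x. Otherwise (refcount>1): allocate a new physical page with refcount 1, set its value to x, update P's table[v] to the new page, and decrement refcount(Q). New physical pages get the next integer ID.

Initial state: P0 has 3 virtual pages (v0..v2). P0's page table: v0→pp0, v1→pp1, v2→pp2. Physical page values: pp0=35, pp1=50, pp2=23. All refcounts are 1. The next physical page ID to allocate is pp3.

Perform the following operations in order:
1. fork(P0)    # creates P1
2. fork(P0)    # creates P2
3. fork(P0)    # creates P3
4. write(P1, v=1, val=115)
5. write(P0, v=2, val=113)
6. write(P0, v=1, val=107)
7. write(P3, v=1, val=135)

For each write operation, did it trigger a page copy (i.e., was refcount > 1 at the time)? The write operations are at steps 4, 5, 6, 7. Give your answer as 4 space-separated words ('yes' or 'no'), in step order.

Op 1: fork(P0) -> P1. 3 ppages; refcounts: pp0:2 pp1:2 pp2:2
Op 2: fork(P0) -> P2. 3 ppages; refcounts: pp0:3 pp1:3 pp2:3
Op 3: fork(P0) -> P3. 3 ppages; refcounts: pp0:4 pp1:4 pp2:4
Op 4: write(P1, v1, 115). refcount(pp1)=4>1 -> COPY to pp3. 4 ppages; refcounts: pp0:4 pp1:3 pp2:4 pp3:1
Op 5: write(P0, v2, 113). refcount(pp2)=4>1 -> COPY to pp4. 5 ppages; refcounts: pp0:4 pp1:3 pp2:3 pp3:1 pp4:1
Op 6: write(P0, v1, 107). refcount(pp1)=3>1 -> COPY to pp5. 6 ppages; refcounts: pp0:4 pp1:2 pp2:3 pp3:1 pp4:1 pp5:1
Op 7: write(P3, v1, 135). refcount(pp1)=2>1 -> COPY to pp6. 7 ppages; refcounts: pp0:4 pp1:1 pp2:3 pp3:1 pp4:1 pp5:1 pp6:1

yes yes yes yes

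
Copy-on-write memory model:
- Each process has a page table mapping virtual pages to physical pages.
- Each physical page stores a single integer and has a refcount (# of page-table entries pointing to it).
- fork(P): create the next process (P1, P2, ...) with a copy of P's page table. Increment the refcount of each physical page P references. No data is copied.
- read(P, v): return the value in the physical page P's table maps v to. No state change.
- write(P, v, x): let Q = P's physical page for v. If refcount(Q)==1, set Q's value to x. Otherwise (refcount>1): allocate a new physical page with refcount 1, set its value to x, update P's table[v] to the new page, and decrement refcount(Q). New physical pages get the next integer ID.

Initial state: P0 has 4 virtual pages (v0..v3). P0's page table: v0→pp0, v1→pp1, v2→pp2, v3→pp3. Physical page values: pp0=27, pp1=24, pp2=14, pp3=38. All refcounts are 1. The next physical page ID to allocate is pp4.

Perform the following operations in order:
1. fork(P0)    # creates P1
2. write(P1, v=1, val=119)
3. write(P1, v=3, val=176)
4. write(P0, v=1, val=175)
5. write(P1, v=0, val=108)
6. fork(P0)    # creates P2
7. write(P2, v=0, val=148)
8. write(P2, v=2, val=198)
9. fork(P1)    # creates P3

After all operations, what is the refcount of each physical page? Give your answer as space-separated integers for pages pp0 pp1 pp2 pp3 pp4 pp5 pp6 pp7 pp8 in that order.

Answer: 1 2 3 2 2 2 2 1 1

Derivation:
Op 1: fork(P0) -> P1. 4 ppages; refcounts: pp0:2 pp1:2 pp2:2 pp3:2
Op 2: write(P1, v1, 119). refcount(pp1)=2>1 -> COPY to pp4. 5 ppages; refcounts: pp0:2 pp1:1 pp2:2 pp3:2 pp4:1
Op 3: write(P1, v3, 176). refcount(pp3)=2>1 -> COPY to pp5. 6 ppages; refcounts: pp0:2 pp1:1 pp2:2 pp3:1 pp4:1 pp5:1
Op 4: write(P0, v1, 175). refcount(pp1)=1 -> write in place. 6 ppages; refcounts: pp0:2 pp1:1 pp2:2 pp3:1 pp4:1 pp5:1
Op 5: write(P1, v0, 108). refcount(pp0)=2>1 -> COPY to pp6. 7 ppages; refcounts: pp0:1 pp1:1 pp2:2 pp3:1 pp4:1 pp5:1 pp6:1
Op 6: fork(P0) -> P2. 7 ppages; refcounts: pp0:2 pp1:2 pp2:3 pp3:2 pp4:1 pp5:1 pp6:1
Op 7: write(P2, v0, 148). refcount(pp0)=2>1 -> COPY to pp7. 8 ppages; refcounts: pp0:1 pp1:2 pp2:3 pp3:2 pp4:1 pp5:1 pp6:1 pp7:1
Op 8: write(P2, v2, 198). refcount(pp2)=3>1 -> COPY to pp8. 9 ppages; refcounts: pp0:1 pp1:2 pp2:2 pp3:2 pp4:1 pp5:1 pp6:1 pp7:1 pp8:1
Op 9: fork(P1) -> P3. 9 ppages; refcounts: pp0:1 pp1:2 pp2:3 pp3:2 pp4:2 pp5:2 pp6:2 pp7:1 pp8:1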